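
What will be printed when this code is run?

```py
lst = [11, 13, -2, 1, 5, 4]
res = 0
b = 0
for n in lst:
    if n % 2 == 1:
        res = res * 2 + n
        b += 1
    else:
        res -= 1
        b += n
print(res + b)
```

148

n=11: odd, res = 0*2+11 = 11; b=1
n=13: odd, res = 11*2+13 = 35; b=2
n=-2: not odd, res = 35-1 = 34; b=0
n=1: odd, res = 34*2+1 = 69; b=1
n=5: odd, res = 69*2+5 = 143; b=2
n=4: not odd, res = 143-1 = 142; b=6
res+b = 142+6 = 148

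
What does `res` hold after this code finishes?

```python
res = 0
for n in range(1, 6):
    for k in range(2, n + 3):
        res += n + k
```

145

n=1,k=2: res = 0+3 = 3
n=1,k=3: res = 3+4 = 7
n=2,k=2: res = 7+4 = 11
n=2,k=3: res = 11+5 = 16
n=2,k=4: res = 16+6 = 22
n=3,k=2: res = 22+5 = 27
n=3,k=3: res = 27+6 = 33
n=3,k=4: res = 33+7 = 40
n=3,k=5: res = 40+8 = 48
n=4,k=2: res = 48+6 = 54
n=4,k=3: res = 54+7 = 61
n=4,k=4: res = 61+8 = 69
n=4,k=5: res = 69+9 = 78
n=4,k=6: res = 78+10 = 88
n=5,k=2: res = 88+7 = 95
n=5,k=3: res = 95+8 = 103
n=5,k=4: res = 103+9 = 112
n=5,k=5: res = 112+10 = 122
n=5,k=6: res = 122+11 = 133
n=5,k=7: res = 133+12 = 145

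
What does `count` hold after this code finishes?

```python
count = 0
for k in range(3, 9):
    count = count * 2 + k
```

k=3: count = 0*2+3 = 3
k=4: count = 3*2+4 = 10
k=5: count = 10*2+5 = 25
k=6: count = 25*2+6 = 56
k=7: count = 56*2+7 = 119
k=8: count = 119*2+8 = 246

246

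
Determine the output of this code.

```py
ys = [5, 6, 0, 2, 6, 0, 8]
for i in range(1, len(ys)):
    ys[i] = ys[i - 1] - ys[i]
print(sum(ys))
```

i=1: ys[1] = 5-6 = -1 → [5, -1, 0, 2, 6, 0, 8]
i=2: ys[2] = (-1)-0 = -1 → [5, -1, -1, 2, 6, 0, 8]
i=3: ys[3] = (-1)-2 = -3 → [5, -1, -1, -3, 6, 0, 8]
i=4: ys[4] = (-3)-6 = -9 → [5, -1, -1, -3, -9, 0, 8]
i=5: ys[5] = (-9)-0 = -9 → [5, -1, -1, -3, -9, -9, 8]
i=6: ys[6] = (-9)-8 = -17 → [5, -1, -1, -3, -9, -9, -17]
sum = -35

-35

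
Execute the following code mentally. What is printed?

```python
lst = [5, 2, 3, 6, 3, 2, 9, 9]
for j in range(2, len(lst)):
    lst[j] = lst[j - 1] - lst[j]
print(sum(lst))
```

j=2: lst[2] = 2-3 = -1 → [5, 2, -1, 6, 3, 2, 9, 9]
j=3: lst[3] = (-1)-6 = -7 → [5, 2, -1, -7, 3, 2, 9, 9]
j=4: lst[4] = (-7)-3 = -10 → [5, 2, -1, -7, -10, 2, 9, 9]
j=5: lst[5] = (-10)-2 = -12 → [5, 2, -1, -7, -10, -12, 9, 9]
j=6: lst[6] = (-12)-9 = -21 → [5, 2, -1, -7, -10, -12, -21, 9]
j=7: lst[7] = (-21)-9 = -30 → [5, 2, -1, -7, -10, -12, -21, -30]
sum = -74

-74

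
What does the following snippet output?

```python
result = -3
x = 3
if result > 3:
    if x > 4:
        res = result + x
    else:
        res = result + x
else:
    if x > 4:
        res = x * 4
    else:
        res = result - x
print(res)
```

-6

result=-3, x=3
result > 3 is False; x > 4 is False
→ res = result - x = -6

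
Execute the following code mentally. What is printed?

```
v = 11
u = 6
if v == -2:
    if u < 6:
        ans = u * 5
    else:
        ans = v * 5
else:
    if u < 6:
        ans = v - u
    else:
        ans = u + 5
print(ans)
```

11

v=11, u=6
v == -2 is False; u < 6 is False
→ ans = u + 5 = 11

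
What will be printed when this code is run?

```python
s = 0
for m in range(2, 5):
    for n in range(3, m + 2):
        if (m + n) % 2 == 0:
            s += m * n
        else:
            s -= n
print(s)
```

10

m=2,n=3: odd sum, s = 0-3 = -3
m=3,n=3: even sum, s = (-3)+9 = 6
m=3,n=4: odd sum, s = 6-4 = 2
m=4,n=3: odd sum, s = 2-3 = -1
m=4,n=4: even sum, s = (-1)+16 = 15
m=4,n=5: odd sum, s = 15-5 = 10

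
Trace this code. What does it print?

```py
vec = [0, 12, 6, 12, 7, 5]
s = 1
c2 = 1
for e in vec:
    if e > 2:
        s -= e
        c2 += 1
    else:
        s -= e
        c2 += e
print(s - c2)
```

e=0: not >2, s = 1-0 = 1; c2=1
e=12: >2, s = 1-12 = -11; c2=2
e=6: >2, s = (-11)-6 = -17; c2=3
e=12: >2, s = (-17)-12 = -29; c2=4
e=7: >2, s = (-29)-7 = -36; c2=5
e=5: >2, s = (-36)-5 = -41; c2=6
s-c2 = (-41)-6 = -47

-47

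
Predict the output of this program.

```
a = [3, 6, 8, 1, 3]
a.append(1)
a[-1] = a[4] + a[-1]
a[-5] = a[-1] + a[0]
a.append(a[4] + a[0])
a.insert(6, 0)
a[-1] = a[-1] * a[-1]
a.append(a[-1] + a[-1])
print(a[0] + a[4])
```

append 1 → [3, 6, 8, 1, 3, 1]
a[-1] = a[4]+a[-1] = 3+1 = 4 → [3, 6, 8, 1, 3, 4]
a[-5] = a[-1]+a[0] = 4+3 = 7 → [3, 7, 8, 1, 3, 4]
append a[4]+a[0] = 3+3 = 6 → [3, 7, 8, 1, 3, 4, 6]
insert 0 at 6 → [3, 7, 8, 1, 3, 4, 0, 6]
a[-1] = a[-1]*a[-1] = 6*6 = 36 → [3, 7, 8, 1, 3, 4, 0, 36]
append a[-1]+a[-1] = 36+36 = 72 → [3, 7, 8, 1, 3, 4, 0, 36, 72]
a[0]+a[4] = 3+3 = 6

6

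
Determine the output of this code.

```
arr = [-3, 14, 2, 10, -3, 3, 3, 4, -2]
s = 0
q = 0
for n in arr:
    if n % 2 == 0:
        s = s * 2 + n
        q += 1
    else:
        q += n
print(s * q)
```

1430

n=-3: not even; q=-3
n=14: even, s = 0*2+14 = 14; q=-2
n=2: even, s = 14*2+2 = 30; q=-1
n=10: even, s = 30*2+10 = 70; q=0
n=-3: not even; q=-3
n=3: not even; q=0
n=3: not even; q=3
n=4: even, s = 70*2+4 = 144; q=4
n=-2: even, s = 144*2+(-2) = 286; q=5
s*q = 286*5 = 1430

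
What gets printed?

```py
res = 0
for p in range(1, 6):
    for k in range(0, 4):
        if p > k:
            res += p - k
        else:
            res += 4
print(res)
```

58

p=1,k=0: 1>0, res = 0+1 = 1
p=1,k=1: not 1>1, res = 1+4 = 5
p=1,k=2: not 1>2, res = 5+4 = 9
p=1,k=3: not 1>3, res = 9+4 = 13
p=2,k=0: 2>0, res = 13+2 = 15
p=2,k=1: 2>1, res = 15+1 = 16
p=2,k=2: not 2>2, res = 16+4 = 20
p=2,k=3: not 2>3, res = 20+4 = 24
p=3,k=0: 3>0, res = 24+3 = 27
p=3,k=1: 3>1, res = 27+2 = 29
p=3,k=2: 3>2, res = 29+1 = 30
p=3,k=3: not 3>3, res = 30+4 = 34
p=4,k=0: 4>0, res = 34+4 = 38
p=4,k=1: 4>1, res = 38+3 = 41
p=4,k=2: 4>2, res = 41+2 = 43
p=4,k=3: 4>3, res = 43+1 = 44
p=5,k=0: 5>0, res = 44+5 = 49
p=5,k=1: 5>1, res = 49+4 = 53
p=5,k=2: 5>2, res = 53+3 = 56
p=5,k=3: 5>3, res = 56+2 = 58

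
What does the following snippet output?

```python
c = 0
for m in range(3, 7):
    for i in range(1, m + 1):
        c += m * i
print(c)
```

259

m=3,i=1: c = 0+3 = 3
m=3,i=2: c = 3+6 = 9
m=3,i=3: c = 9+9 = 18
m=4,i=1: c = 18+4 = 22
m=4,i=2: c = 22+8 = 30
m=4,i=3: c = 30+12 = 42
m=4,i=4: c = 42+16 = 58
m=5,i=1: c = 58+5 = 63
m=5,i=2: c = 63+10 = 73
m=5,i=3: c = 73+15 = 88
m=5,i=4: c = 88+20 = 108
m=5,i=5: c = 108+25 = 133
m=6,i=1: c = 133+6 = 139
m=6,i=2: c = 139+12 = 151
m=6,i=3: c = 151+18 = 169
m=6,i=4: c = 169+24 = 193
m=6,i=5: c = 193+30 = 223
m=6,i=6: c = 223+36 = 259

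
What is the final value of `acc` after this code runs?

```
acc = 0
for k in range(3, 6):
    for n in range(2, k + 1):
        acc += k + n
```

66

k=3,n=2: acc = 0+5 = 5
k=3,n=3: acc = 5+6 = 11
k=4,n=2: acc = 11+6 = 17
k=4,n=3: acc = 17+7 = 24
k=4,n=4: acc = 24+8 = 32
k=5,n=2: acc = 32+7 = 39
k=5,n=3: acc = 39+8 = 47
k=5,n=4: acc = 47+9 = 56
k=5,n=5: acc = 56+10 = 66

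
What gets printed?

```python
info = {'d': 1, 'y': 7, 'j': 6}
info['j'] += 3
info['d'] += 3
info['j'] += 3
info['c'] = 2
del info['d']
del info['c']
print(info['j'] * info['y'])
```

info['j'] = 6+3 = 9 → {'d': 1, 'y': 7, 'j': 9}
info['d'] = 1+3 = 4 → {'d': 4, 'y': 7, 'j': 9}
info['j'] = 9+3 = 12 → {'d': 4, 'y': 7, 'j': 12}
info['c'] = 2 → {'d': 4, 'y': 7, 'j': 12, 'c': 2}
del 'd' → {'y': 7, 'j': 12, 'c': 2}
del 'c' → {'y': 7, 'j': 12}
info['j']*info['y'] = 12*7 = 84

84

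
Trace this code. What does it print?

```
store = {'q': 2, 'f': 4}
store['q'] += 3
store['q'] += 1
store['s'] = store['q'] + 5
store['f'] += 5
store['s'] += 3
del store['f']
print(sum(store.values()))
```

20

store['q'] = 2+3 = 5 → {'q': 5, 'f': 4}
store['q'] = 5+1 = 6 → {'q': 6, 'f': 4}
store['s'] = store['q']+5 = 11 → {'q': 6, 'f': 4, 's': 11}
store['f'] = 4+5 = 9 → {'q': 6, 'f': 9, 's': 11}
store['s'] = 11+3 = 14 → {'q': 6, 'f': 9, 's': 14}
del 'f' → {'q': 6, 's': 14}
sum of values = 20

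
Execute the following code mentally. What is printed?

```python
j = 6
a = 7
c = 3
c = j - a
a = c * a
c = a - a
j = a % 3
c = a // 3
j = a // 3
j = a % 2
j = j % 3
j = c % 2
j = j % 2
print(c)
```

c = 6-7 = -1
a = (-1)*7 = -7
c = (-7)-(-7) = 0
j = (-7)%3 = 2
c = (-7)//3 = -3
j = (-7)//3 = -3
j = (-7)%2 = 1
j = 1%3 = 1
j = (-3)%2 = 1
j = 1%2 = 1

-3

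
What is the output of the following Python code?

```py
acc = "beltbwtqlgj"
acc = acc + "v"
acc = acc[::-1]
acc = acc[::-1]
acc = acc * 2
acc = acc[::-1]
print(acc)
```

+ 'v' → 'beltbwtqlgjv'
reverse → 'vjglqtwbtleb'
reverse → 'beltbwtqlgjv'
repeat ×2 → 'beltbwtqlgjvbeltbwtqlgjv'
reverse → 'vjglqtwbtlebvjglqtwbtleb'

vjglqtwbtlebvjglqtwbtleb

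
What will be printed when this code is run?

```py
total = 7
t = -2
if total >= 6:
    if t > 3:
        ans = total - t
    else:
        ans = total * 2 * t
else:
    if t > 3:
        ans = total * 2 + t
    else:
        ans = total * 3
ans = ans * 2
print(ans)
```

total=7, t=-2
total >= 6 is True; t > 3 is False
→ ans = total * 2 * t = -28
ans = (-28)*2 = -56

-56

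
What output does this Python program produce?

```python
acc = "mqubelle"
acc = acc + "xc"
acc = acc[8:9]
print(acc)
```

+ 'xc' → 'mqubellexc'
slice [8:9] → 'x'

x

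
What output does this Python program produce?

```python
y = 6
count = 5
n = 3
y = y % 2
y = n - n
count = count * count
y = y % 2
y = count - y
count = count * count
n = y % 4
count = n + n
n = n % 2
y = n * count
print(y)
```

2

y = 6%2 = 0
y = 3-3 = 0
count = 5*5 = 25
y = 0%2 = 0
y = 25-0 = 25
count = 25*25 = 625
n = 25%4 = 1
count = 1+1 = 2
n = 1%2 = 1
y = 1*2 = 2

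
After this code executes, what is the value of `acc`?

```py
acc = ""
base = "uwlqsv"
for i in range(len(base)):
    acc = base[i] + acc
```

i=0: prepend 'u' → 'u'
i=1: prepend 'w' → 'wu'
i=2: prepend 'l' → 'lwu'
i=3: prepend 'q' → 'qlwu'
i=4: prepend 's' → 'sqlwu'
i=5: prepend 'v' → 'vsqlwu'

'vsqlwu'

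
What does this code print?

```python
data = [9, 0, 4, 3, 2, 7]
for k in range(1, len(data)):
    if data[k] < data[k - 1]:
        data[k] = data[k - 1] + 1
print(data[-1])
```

14

k=1: 0<9, data[1] = 9+1 = 10 → [9, 10, 4, 3, 2, 7]
k=2: 4<10, data[2] = 10+1 = 11 → [9, 10, 11, 3, 2, 7]
k=3: 3<11, data[3] = 11+1 = 12 → [9, 10, 11, 12, 2, 7]
k=4: 2<12, data[4] = 12+1 = 13 → [9, 10, 11, 12, 13, 7]
k=5: 7<13, data[5] = 13+1 = 14 → [9, 10, 11, 12, 13, 14]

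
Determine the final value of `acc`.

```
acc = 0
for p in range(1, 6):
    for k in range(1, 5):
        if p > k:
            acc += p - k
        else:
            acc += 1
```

30

p=1,k=1: not 1>1, acc = 0+1 = 1
p=1,k=2: not 1>2, acc = 1+1 = 2
p=1,k=3: not 1>3, acc = 2+1 = 3
p=1,k=4: not 1>4, acc = 3+1 = 4
p=2,k=1: 2>1, acc = 4+1 = 5
p=2,k=2: not 2>2, acc = 5+1 = 6
p=2,k=3: not 2>3, acc = 6+1 = 7
p=2,k=4: not 2>4, acc = 7+1 = 8
p=3,k=1: 3>1, acc = 8+2 = 10
p=3,k=2: 3>2, acc = 10+1 = 11
p=3,k=3: not 3>3, acc = 11+1 = 12
p=3,k=4: not 3>4, acc = 12+1 = 13
p=4,k=1: 4>1, acc = 13+3 = 16
p=4,k=2: 4>2, acc = 16+2 = 18
p=4,k=3: 4>3, acc = 18+1 = 19
p=4,k=4: not 4>4, acc = 19+1 = 20
p=5,k=1: 5>1, acc = 20+4 = 24
p=5,k=2: 5>2, acc = 24+3 = 27
p=5,k=3: 5>3, acc = 27+2 = 29
p=5,k=4: 5>4, acc = 29+1 = 30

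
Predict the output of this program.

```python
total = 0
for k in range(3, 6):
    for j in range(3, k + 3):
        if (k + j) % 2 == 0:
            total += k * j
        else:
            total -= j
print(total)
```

k=3,j=3: even sum, total = 0+9 = 9
k=3,j=4: odd sum, total = 9-4 = 5
k=3,j=5: even sum, total = 5+15 = 20
k=4,j=3: odd sum, total = 20-3 = 17
k=4,j=4: even sum, total = 17+16 = 33
k=4,j=5: odd sum, total = 33-5 = 28
k=4,j=6: even sum, total = 28+24 = 52
k=5,j=3: even sum, total = 52+15 = 67
k=5,j=4: odd sum, total = 67-4 = 63
k=5,j=5: even sum, total = 63+25 = 88
k=5,j=6: odd sum, total = 88-6 = 82
k=5,j=7: even sum, total = 82+35 = 117

117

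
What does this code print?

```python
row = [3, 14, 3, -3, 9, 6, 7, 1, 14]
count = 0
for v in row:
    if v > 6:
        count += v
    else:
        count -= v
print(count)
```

34

v=3: not >6, count = 0-3 = -3
v=14: >6, count = (-3)+14 = 11
v=3: not >6, count = 11-3 = 8
v=-3: not >6, count = 8-(-3) = 11
v=9: >6, count = 11+9 = 20
v=6: not >6, count = 20-6 = 14
v=7: >6, count = 14+7 = 21
v=1: not >6, count = 21-1 = 20
v=14: >6, count = 20+14 = 34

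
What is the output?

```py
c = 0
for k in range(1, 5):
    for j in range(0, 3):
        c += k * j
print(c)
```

30

k=1,j=0: c = 0+0 = 0
k=1,j=1: c = 0+1 = 1
k=1,j=2: c = 1+2 = 3
k=2,j=0: c = 3+0 = 3
k=2,j=1: c = 3+2 = 5
k=2,j=2: c = 5+4 = 9
k=3,j=0: c = 9+0 = 9
k=3,j=1: c = 9+3 = 12
k=3,j=2: c = 12+6 = 18
k=4,j=0: c = 18+0 = 18
k=4,j=1: c = 18+4 = 22
k=4,j=2: c = 22+8 = 30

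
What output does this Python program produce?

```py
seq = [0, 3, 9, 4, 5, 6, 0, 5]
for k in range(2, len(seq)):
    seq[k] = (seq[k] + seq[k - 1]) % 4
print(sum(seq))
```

k=2: seq[2] = (9+3)%4 = 0 → [0, 3, 0, 4, 5, 6, 0, 5]
k=3: seq[3] = (4+0)%4 = 0 → [0, 3, 0, 0, 5, 6, 0, 5]
k=4: seq[4] = (5+0)%4 = 1 → [0, 3, 0, 0, 1, 6, 0, 5]
k=5: seq[5] = (6+1)%4 = 3 → [0, 3, 0, 0, 1, 3, 0, 5]
k=6: seq[6] = (0+3)%4 = 3 → [0, 3, 0, 0, 1, 3, 3, 5]
k=7: seq[7] = (5+3)%4 = 0 → [0, 3, 0, 0, 1, 3, 3, 0]
sum = 10

10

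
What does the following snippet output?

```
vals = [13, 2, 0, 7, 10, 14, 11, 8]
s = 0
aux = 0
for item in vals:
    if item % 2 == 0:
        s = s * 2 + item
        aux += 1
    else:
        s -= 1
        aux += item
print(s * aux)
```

item=13: not even, s = 0-1 = -1; aux=13
item=2: even, s = (-1)*2+2 = 0; aux=14
item=0: even, s = 0*2+0 = 0; aux=15
item=7: not even, s = 0-1 = -1; aux=22
item=10: even, s = (-1)*2+10 = 8; aux=23
item=14: even, s = 8*2+14 = 30; aux=24
item=11: not even, s = 30-1 = 29; aux=35
item=8: even, s = 29*2+8 = 66; aux=36
s*aux = 66*36 = 2376

2376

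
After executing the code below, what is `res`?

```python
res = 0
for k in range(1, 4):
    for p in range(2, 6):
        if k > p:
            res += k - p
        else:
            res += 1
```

k=1,p=2: not 1>2, res = 0+1 = 1
k=1,p=3: not 1>3, res = 1+1 = 2
k=1,p=4: not 1>4, res = 2+1 = 3
k=1,p=5: not 1>5, res = 3+1 = 4
k=2,p=2: not 2>2, res = 4+1 = 5
k=2,p=3: not 2>3, res = 5+1 = 6
k=2,p=4: not 2>4, res = 6+1 = 7
k=2,p=5: not 2>5, res = 7+1 = 8
k=3,p=2: 3>2, res = 8+1 = 9
k=3,p=3: not 3>3, res = 9+1 = 10
k=3,p=4: not 3>4, res = 10+1 = 11
k=3,p=5: not 3>5, res = 11+1 = 12

12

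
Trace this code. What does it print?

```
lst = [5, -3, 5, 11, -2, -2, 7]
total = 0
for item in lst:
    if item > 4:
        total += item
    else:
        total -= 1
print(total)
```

25

item=5: >4, total = 0+5 = 5
item=-3: not >4, total = 5-1 = 4
item=5: >4, total = 4+5 = 9
item=11: >4, total = 9+11 = 20
item=-2: not >4, total = 20-1 = 19
item=-2: not >4, total = 19-1 = 18
item=7: >4, total = 18+7 = 25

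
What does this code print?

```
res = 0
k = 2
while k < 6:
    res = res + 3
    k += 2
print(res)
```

k=2: res = 0+3 = 3
k=4: res = 3+3 = 6

6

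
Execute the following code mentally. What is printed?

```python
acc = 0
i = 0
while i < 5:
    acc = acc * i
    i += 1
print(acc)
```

i=0: acc = 0*0 = 0
i=1: acc = 0*1 = 0
i=2: acc = 0*2 = 0
i=3: acc = 0*3 = 0
i=4: acc = 0*4 = 0

0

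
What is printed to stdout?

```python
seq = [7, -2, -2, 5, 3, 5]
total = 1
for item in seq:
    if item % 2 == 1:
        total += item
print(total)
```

item=7: odd, total = 1+7 = 8
item=-2: not odd
item=-2: not odd
item=5: odd, total = 8+5 = 13
item=3: odd, total = 13+3 = 16
item=5: odd, total = 16+5 = 21

21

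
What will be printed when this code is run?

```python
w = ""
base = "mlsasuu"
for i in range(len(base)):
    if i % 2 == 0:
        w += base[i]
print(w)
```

i=0: add 'm' → 'm'
i=1: skip
i=2: add 's' → 'ms'
i=3: skip
i=4: add 's' → 'mss'
i=5: skip
i=6: add 'u' → 'mssu'

mssu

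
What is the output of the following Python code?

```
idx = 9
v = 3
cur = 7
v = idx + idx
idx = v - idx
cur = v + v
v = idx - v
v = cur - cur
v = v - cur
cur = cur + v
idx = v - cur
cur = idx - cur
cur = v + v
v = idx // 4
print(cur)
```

v = 9+9 = 18
idx = 18-9 = 9
cur = 18+18 = 36
v = 9-18 = -9
v = 36-36 = 0
v = 0-36 = -36
cur = 36+(-36) = 0
idx = (-36)-0 = -36
cur = (-36)-0 = -36
cur = (-36)+(-36) = -72
v = (-36)//4 = -9

-72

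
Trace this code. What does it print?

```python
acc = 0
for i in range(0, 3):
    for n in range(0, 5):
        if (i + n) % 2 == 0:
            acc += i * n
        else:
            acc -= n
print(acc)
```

2

i=0,n=0: even sum, acc = 0+0 = 0
i=0,n=1: odd sum, acc = 0-1 = -1
i=0,n=2: even sum, acc = (-1)+0 = -1
i=0,n=3: odd sum, acc = (-1)-3 = -4
i=0,n=4: even sum, acc = (-4)+0 = -4
i=1,n=0: odd sum, acc = (-4)-0 = -4
i=1,n=1: even sum, acc = (-4)+1 = -3
i=1,n=2: odd sum, acc = (-3)-2 = -5
i=1,n=3: even sum, acc = (-5)+3 = -2
i=1,n=4: odd sum, acc = (-2)-4 = -6
i=2,n=0: even sum, acc = (-6)+0 = -6
i=2,n=1: odd sum, acc = (-6)-1 = -7
i=2,n=2: even sum, acc = (-7)+4 = -3
i=2,n=3: odd sum, acc = (-3)-3 = -6
i=2,n=4: even sum, acc = (-6)+8 = 2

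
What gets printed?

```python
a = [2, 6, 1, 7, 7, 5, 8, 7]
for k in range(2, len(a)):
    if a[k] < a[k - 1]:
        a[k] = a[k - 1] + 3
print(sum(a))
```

k=2: 1<6, a[2] = 6+3 = 9 → [2, 6, 9, 7, 7, 5, 8, 7]
k=3: 7<9, a[3] = 9+3 = 12 → [2, 6, 9, 12, 7, 5, 8, 7]
k=4: 7<12, a[4] = 12+3 = 15 → [2, 6, 9, 12, 15, 5, 8, 7]
k=5: 5<15, a[5] = 15+3 = 18 → [2, 6, 9, 12, 15, 18, 8, 7]
k=6: 8<18, a[6] = 18+3 = 21 → [2, 6, 9, 12, 15, 18, 21, 7]
k=7: 7<21, a[7] = 21+3 = 24 → [2, 6, 9, 12, 15, 18, 21, 24]
sum = 107

107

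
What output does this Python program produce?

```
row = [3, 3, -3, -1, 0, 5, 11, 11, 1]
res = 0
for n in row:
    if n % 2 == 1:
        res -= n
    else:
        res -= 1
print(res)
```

n=3: odd, res = 0-3 = -3
n=3: odd, res = (-3)-3 = -6
n=-3: odd, res = (-6)-(-3) = -3
n=-1: odd, res = (-3)-(-1) = -2
n=0: not odd, res = (-2)-1 = -3
n=5: odd, res = (-3)-5 = -8
n=11: odd, res = (-8)-11 = -19
n=11: odd, res = (-19)-11 = -30
n=1: odd, res = (-30)-1 = -31

-31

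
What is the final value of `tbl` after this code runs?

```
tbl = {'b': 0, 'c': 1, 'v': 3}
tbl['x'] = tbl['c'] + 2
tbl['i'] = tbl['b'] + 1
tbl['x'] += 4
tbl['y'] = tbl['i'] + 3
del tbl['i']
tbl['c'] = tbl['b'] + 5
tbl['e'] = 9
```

tbl['x'] = tbl['c']+2 = 3 → {'b': 0, 'c': 1, 'v': 3, 'x': 3}
tbl['i'] = tbl['b']+1 = 1 → {'b': 0, 'c': 1, 'v': 3, 'x': 3, 'i': 1}
tbl['x'] = 3+4 = 7 → {'b': 0, 'c': 1, 'v': 3, 'x': 7, 'i': 1}
tbl['y'] = tbl['i']+3 = 4 → {'b': 0, 'c': 1, 'v': 3, 'x': 7, 'i': 1, 'y': 4}
del 'i' → {'b': 0, 'c': 1, 'v': 3, 'x': 7, 'y': 4}
tbl['c'] = tbl['b']+5 = 5 → {'b': 0, 'c': 5, 'v': 3, 'x': 7, 'y': 4}
tbl['e'] = 9 → {'b': 0, 'c': 5, 'v': 3, 'x': 7, 'y': 4, 'e': 9}

{'b': 0, 'c': 5, 'v': 3, 'x': 7, 'y': 4, 'e': 9}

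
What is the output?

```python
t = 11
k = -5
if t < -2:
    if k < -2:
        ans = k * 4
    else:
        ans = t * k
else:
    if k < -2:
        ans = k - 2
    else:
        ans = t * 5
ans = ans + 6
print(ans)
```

t=11, k=-5
t < -2 is False; k < -2 is True
→ ans = k - 2 = -7
ans = (-7)+6 = -1

-1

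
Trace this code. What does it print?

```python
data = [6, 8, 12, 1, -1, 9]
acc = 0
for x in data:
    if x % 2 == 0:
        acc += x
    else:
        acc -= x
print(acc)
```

17

x=6: even, acc = 0+6 = 6
x=8: even, acc = 6+8 = 14
x=12: even, acc = 14+12 = 26
x=1: not even, acc = 26-1 = 25
x=-1: not even, acc = 25-(-1) = 26
x=9: not even, acc = 26-9 = 17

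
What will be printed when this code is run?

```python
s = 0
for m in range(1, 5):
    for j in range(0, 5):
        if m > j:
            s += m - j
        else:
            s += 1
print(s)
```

m=1,j=0: 1>0, s = 0+1 = 1
m=1,j=1: not 1>1, s = 1+1 = 2
m=1,j=2: not 1>2, s = 2+1 = 3
m=1,j=3: not 1>3, s = 3+1 = 4
m=1,j=4: not 1>4, s = 4+1 = 5
m=2,j=0: 2>0, s = 5+2 = 7
m=2,j=1: 2>1, s = 7+1 = 8
m=2,j=2: not 2>2, s = 8+1 = 9
m=2,j=3: not 2>3, s = 9+1 = 10
m=2,j=4: not 2>4, s = 10+1 = 11
m=3,j=0: 3>0, s = 11+3 = 14
m=3,j=1: 3>1, s = 14+2 = 16
m=3,j=2: 3>2, s = 16+1 = 17
m=3,j=3: not 3>3, s = 17+1 = 18
m=3,j=4: not 3>4, s = 18+1 = 19
m=4,j=0: 4>0, s = 19+4 = 23
m=4,j=1: 4>1, s = 23+3 = 26
m=4,j=2: 4>2, s = 26+2 = 28
m=4,j=3: 4>3, s = 28+1 = 29
m=4,j=4: not 4>4, s = 29+1 = 30

30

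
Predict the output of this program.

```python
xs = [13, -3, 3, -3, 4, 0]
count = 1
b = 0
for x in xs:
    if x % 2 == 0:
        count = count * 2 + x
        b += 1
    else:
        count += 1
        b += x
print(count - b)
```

16

x=13: not even, count = 1+1 = 2; b=13
x=-3: not even, count = 2+1 = 3; b=10
x=3: not even, count = 3+1 = 4; b=13
x=-3: not even, count = 4+1 = 5; b=10
x=4: even, count = 5*2+4 = 14; b=11
x=0: even, count = 14*2+0 = 28; b=12
count-b = 28-12 = 16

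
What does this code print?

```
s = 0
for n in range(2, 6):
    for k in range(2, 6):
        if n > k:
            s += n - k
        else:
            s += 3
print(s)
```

40

n=2,k=2: not 2>2, s = 0+3 = 3
n=2,k=3: not 2>3, s = 3+3 = 6
n=2,k=4: not 2>4, s = 6+3 = 9
n=2,k=5: not 2>5, s = 9+3 = 12
n=3,k=2: 3>2, s = 12+1 = 13
n=3,k=3: not 3>3, s = 13+3 = 16
n=3,k=4: not 3>4, s = 16+3 = 19
n=3,k=5: not 3>5, s = 19+3 = 22
n=4,k=2: 4>2, s = 22+2 = 24
n=4,k=3: 4>3, s = 24+1 = 25
n=4,k=4: not 4>4, s = 25+3 = 28
n=4,k=5: not 4>5, s = 28+3 = 31
n=5,k=2: 5>2, s = 31+3 = 34
n=5,k=3: 5>3, s = 34+2 = 36
n=5,k=4: 5>4, s = 36+1 = 37
n=5,k=5: not 5>5, s = 37+3 = 40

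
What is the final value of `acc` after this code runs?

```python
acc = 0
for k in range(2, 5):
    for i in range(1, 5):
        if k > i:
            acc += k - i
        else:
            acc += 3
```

k=2,i=1: 2>1, acc = 0+1 = 1
k=2,i=2: not 2>2, acc = 1+3 = 4
k=2,i=3: not 2>3, acc = 4+3 = 7
k=2,i=4: not 2>4, acc = 7+3 = 10
k=3,i=1: 3>1, acc = 10+2 = 12
k=3,i=2: 3>2, acc = 12+1 = 13
k=3,i=3: not 3>3, acc = 13+3 = 16
k=3,i=4: not 3>4, acc = 16+3 = 19
k=4,i=1: 4>1, acc = 19+3 = 22
k=4,i=2: 4>2, acc = 22+2 = 24
k=4,i=3: 4>3, acc = 24+1 = 25
k=4,i=4: not 4>4, acc = 25+3 = 28

28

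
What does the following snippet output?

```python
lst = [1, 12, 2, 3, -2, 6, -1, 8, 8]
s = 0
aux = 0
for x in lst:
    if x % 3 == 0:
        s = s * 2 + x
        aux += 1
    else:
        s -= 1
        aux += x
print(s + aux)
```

x=1: not %3==0, s = 0-1 = -1; aux=1
x=12: %3==0, s = (-1)*2+12 = 10; aux=2
x=2: not %3==0, s = 10-1 = 9; aux=4
x=3: %3==0, s = 9*2+3 = 21; aux=5
x=-2: not %3==0, s = 21-1 = 20; aux=3
x=6: %3==0, s = 20*2+6 = 46; aux=4
x=-1: not %3==0, s = 46-1 = 45; aux=3
x=8: not %3==0, s = 45-1 = 44; aux=11
x=8: not %3==0, s = 44-1 = 43; aux=19
s+aux = 43+19 = 62

62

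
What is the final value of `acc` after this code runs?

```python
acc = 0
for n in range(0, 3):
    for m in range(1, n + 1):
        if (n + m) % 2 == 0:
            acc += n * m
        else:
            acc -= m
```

4

n=1,m=1: even sum, acc = 0+1 = 1
n=2,m=1: odd sum, acc = 1-1 = 0
n=2,m=2: even sum, acc = 0+4 = 4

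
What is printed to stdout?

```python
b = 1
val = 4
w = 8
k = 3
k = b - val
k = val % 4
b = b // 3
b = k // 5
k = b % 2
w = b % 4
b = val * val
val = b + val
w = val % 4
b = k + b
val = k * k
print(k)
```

k = 1-4 = -3
k = 4%4 = 0
b = 1//3 = 0
b = 0//5 = 0
k = 0%2 = 0
w = 0%4 = 0
b = 4*4 = 16
val = 16+4 = 20
w = 20%4 = 0
b = 0+16 = 16
val = 0*0 = 0

0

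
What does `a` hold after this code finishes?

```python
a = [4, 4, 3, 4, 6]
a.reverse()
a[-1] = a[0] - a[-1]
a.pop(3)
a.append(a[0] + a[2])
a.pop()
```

[6, 4, 3, 2]

reverse → [6, 4, 3, 4, 4]
a[-1] = a[0]-a[-1] = 6-4 = 2 → [6, 4, 3, 4, 2]
pop(3) removes 4 → [6, 4, 3, 2]
append a[0]+a[2] = 6+3 = 9 → [6, 4, 3, 2, 9]
pop() removes 9 → [6, 4, 3, 2]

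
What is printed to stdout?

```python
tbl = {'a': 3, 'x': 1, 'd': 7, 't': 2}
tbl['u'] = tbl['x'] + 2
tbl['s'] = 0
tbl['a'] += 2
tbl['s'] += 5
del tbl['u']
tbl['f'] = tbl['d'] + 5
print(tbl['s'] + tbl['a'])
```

tbl['u'] = tbl['x']+2 = 3 → {'a': 3, 'x': 1, 'd': 7, 't': 2, 'u': 3}
tbl['s'] = 0 → {'a': 3, 'x': 1, 'd': 7, 't': 2, 'u': 3, 's': 0}
tbl['a'] = 3+2 = 5 → {'a': 5, 'x': 1, 'd': 7, 't': 2, 'u': 3, 's': 0}
tbl['s'] = 0+5 = 5 → {'a': 5, 'x': 1, 'd': 7, 't': 2, 'u': 3, 's': 5}
del 'u' → {'a': 5, 'x': 1, 'd': 7, 't': 2, 's': 5}
tbl['f'] = tbl['d']+5 = 12 → {'a': 5, 'x': 1, 'd': 7, 't': 2, 's': 5, 'f': 12}
tbl['s']+tbl['a'] = 5+5 = 10

10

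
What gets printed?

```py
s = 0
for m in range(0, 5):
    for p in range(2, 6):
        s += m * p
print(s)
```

140

m=0,p=2: s = 0+0 = 0
m=0,p=3: s = 0+0 = 0
m=0,p=4: s = 0+0 = 0
m=0,p=5: s = 0+0 = 0
m=1,p=2: s = 0+2 = 2
m=1,p=3: s = 2+3 = 5
m=1,p=4: s = 5+4 = 9
m=1,p=5: s = 9+5 = 14
m=2,p=2: s = 14+4 = 18
m=2,p=3: s = 18+6 = 24
m=2,p=4: s = 24+8 = 32
m=2,p=5: s = 32+10 = 42
m=3,p=2: s = 42+6 = 48
m=3,p=3: s = 48+9 = 57
m=3,p=4: s = 57+12 = 69
m=3,p=5: s = 69+15 = 84
m=4,p=2: s = 84+8 = 92
m=4,p=3: s = 92+12 = 104
m=4,p=4: s = 104+16 = 120
m=4,p=5: s = 120+20 = 140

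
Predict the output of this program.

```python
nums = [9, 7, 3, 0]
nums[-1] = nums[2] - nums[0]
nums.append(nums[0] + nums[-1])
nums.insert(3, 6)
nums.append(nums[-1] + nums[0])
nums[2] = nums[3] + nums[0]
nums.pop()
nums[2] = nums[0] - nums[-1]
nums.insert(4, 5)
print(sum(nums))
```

nums[-1] = nums[2]-nums[0] = 3-9 = -6 → [9, 7, 3, -6]
append nums[0]+nums[-1] = 9+(-6) = 3 → [9, 7, 3, -6, 3]
insert 6 at 3 → [9, 7, 3, 6, -6, 3]
append nums[-1]+nums[0] = 3+9 = 12 → [9, 7, 3, 6, -6, 3, 12]
nums[2] = nums[3]+nums[0] = 6+9 = 15 → [9, 7, 15, 6, -6, 3, 12]
pop() removes 12 → [9, 7, 15, 6, -6, 3]
nums[2] = nums[0]-nums[-1] = 9-3 = 6 → [9, 7, 6, 6, -6, 3]
insert 5 at 4 → [9, 7, 6, 6, 5, -6, 3]
sum = 30

30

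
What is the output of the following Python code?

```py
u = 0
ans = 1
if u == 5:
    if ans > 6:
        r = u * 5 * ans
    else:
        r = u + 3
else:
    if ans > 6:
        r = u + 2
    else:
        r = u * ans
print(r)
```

0

u=0, ans=1
u == 5 is False; ans > 6 is False
→ r = u * ans = 0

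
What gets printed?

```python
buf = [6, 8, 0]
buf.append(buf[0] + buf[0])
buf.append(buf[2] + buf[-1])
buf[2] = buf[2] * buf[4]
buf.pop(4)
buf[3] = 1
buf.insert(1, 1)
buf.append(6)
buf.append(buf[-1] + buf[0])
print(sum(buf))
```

34

append buf[0]+buf[0] = 6+6 = 12 → [6, 8, 0, 12]
append buf[2]+buf[-1] = 0+12 = 12 → [6, 8, 0, 12, 12]
buf[2] = buf[2]*buf[4] = 0*12 = 0 → [6, 8, 0, 12, 12]
pop(4) removes 12 → [6, 8, 0, 12]
buf[3] = 1 → [6, 8, 0, 1]
insert 1 at 1 → [6, 1, 8, 0, 1]
append 6 → [6, 1, 8, 0, 1, 6]
append buf[-1]+buf[0] = 6+6 = 12 → [6, 1, 8, 0, 1, 6, 12]
sum = 34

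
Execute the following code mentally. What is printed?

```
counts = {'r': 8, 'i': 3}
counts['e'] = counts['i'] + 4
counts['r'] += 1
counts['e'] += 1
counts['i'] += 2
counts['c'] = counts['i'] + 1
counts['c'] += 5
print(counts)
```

counts['e'] = counts['i']+4 = 7 → {'r': 8, 'i': 3, 'e': 7}
counts['r'] = 8+1 = 9 → {'r': 9, 'i': 3, 'e': 7}
counts['e'] = 7+1 = 8 → {'r': 9, 'i': 3, 'e': 8}
counts['i'] = 3+2 = 5 → {'r': 9, 'i': 5, 'e': 8}
counts['c'] = counts['i']+1 = 6 → {'r': 9, 'i': 5, 'e': 8, 'c': 6}
counts['c'] = 6+5 = 11 → {'r': 9, 'i': 5, 'e': 8, 'c': 11}

{'r': 9, 'i': 5, 'e': 8, 'c': 11}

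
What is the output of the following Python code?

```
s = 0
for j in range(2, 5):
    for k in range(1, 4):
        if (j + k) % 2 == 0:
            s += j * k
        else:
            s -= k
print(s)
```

14

j=2,k=1: odd sum, s = 0-1 = -1
j=2,k=2: even sum, s = (-1)+4 = 3
j=2,k=3: odd sum, s = 3-3 = 0
j=3,k=1: even sum, s = 0+3 = 3
j=3,k=2: odd sum, s = 3-2 = 1
j=3,k=3: even sum, s = 1+9 = 10
j=4,k=1: odd sum, s = 10-1 = 9
j=4,k=2: even sum, s = 9+8 = 17
j=4,k=3: odd sum, s = 17-3 = 14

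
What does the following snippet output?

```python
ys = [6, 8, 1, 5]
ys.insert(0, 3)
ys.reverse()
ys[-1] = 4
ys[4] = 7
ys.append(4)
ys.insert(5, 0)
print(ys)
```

[5, 1, 8, 6, 7, 0, 4]

insert 3 at 0 → [3, 6, 8, 1, 5]
reverse → [5, 1, 8, 6, 3]
ys[-1] = 4 → [5, 1, 8, 6, 4]
ys[4] = 7 → [5, 1, 8, 6, 7]
append 4 → [5, 1, 8, 6, 7, 4]
insert 0 at 5 → [5, 1, 8, 6, 7, 0, 4]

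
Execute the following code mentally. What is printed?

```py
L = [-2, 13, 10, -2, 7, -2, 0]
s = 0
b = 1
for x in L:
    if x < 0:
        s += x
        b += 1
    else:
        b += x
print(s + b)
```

28

x=-2: <0, s = 0+(-2) = -2; b=2
x=13: not <0; b=15
x=10: not <0; b=25
x=-2: <0, s = (-2)+(-2) = -4; b=26
x=7: not <0; b=33
x=-2: <0, s = (-4)+(-2) = -6; b=34
x=0: not <0; b=34
s+b = (-6)+34 = 28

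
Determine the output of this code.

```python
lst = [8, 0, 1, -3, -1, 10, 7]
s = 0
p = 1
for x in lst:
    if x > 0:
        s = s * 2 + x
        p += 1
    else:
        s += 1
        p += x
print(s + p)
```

x=8: >0, s = 0*2+8 = 8; p=2
x=0: not >0, s = 8+1 = 9; p=2
x=1: >0, s = 9*2+1 = 19; p=3
x=-3: not >0, s = 19+1 = 20; p=0
x=-1: not >0, s = 20+1 = 21; p=-1
x=10: >0, s = 21*2+10 = 52; p=0
x=7: >0, s = 52*2+7 = 111; p=1
s+p = 111+1 = 112

112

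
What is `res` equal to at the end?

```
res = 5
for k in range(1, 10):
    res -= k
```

k=1: res = 5-1 = 4
k=2: res = 4-2 = 2
k=3: res = 2-3 = -1
k=4: res = (-1)-4 = -5
k=5: res = (-5)-5 = -10
k=6: res = (-10)-6 = -16
k=7: res = (-16)-7 = -23
k=8: res = (-23)-8 = -31
k=9: res = (-31)-9 = -40

-40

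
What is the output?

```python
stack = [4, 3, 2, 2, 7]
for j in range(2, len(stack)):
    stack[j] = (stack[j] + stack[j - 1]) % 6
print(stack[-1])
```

j=2: stack[2] = (2+3)%6 = 5 → [4, 3, 5, 2, 7]
j=3: stack[3] = (2+5)%6 = 1 → [4, 3, 5, 1, 7]
j=4: stack[4] = (7+1)%6 = 2 → [4, 3, 5, 1, 2]

2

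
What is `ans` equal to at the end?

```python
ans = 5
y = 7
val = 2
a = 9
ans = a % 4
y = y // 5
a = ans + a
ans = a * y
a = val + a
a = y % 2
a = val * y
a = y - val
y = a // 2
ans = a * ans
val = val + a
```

-10

ans = 9%4 = 1
y = 7//5 = 1
a = 1+9 = 10
ans = 10*1 = 10
a = 2+10 = 12
a = 1%2 = 1
a = 2*1 = 2
a = 1-2 = -1
y = (-1)//2 = -1
ans = (-1)*10 = -10
val = 2+(-1) = 1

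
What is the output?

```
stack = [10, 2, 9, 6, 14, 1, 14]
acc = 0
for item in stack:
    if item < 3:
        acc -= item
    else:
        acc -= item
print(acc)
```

-56

item=10: not <3, acc = 0-10 = -10
item=2: <3, acc = (-10)-2 = -12
item=9: not <3, acc = (-12)-9 = -21
item=6: not <3, acc = (-21)-6 = -27
item=14: not <3, acc = (-27)-14 = -41
item=1: <3, acc = (-41)-1 = -42
item=14: not <3, acc = (-42)-14 = -56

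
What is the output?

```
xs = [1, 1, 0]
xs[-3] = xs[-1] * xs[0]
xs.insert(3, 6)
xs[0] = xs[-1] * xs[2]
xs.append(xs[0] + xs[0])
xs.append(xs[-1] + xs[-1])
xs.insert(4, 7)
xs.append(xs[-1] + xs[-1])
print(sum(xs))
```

14

xs[-3] = xs[-1]*xs[0] = 0*1 = 0 → [0, 1, 0]
insert 6 at 3 → [0, 1, 0, 6]
xs[0] = xs[-1]*xs[2] = 6*0 = 0 → [0, 1, 0, 6]
append xs[0]+xs[0] = 0+0 = 0 → [0, 1, 0, 6, 0]
append xs[-1]+xs[-1] = 0+0 = 0 → [0, 1, 0, 6, 0, 0]
insert 7 at 4 → [0, 1, 0, 6, 7, 0, 0]
append xs[-1]+xs[-1] = 0+0 = 0 → [0, 1, 0, 6, 7, 0, 0, 0]
sum = 14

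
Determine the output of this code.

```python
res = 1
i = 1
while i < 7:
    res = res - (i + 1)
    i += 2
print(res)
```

-11

i=1: res = 1-2 = -1
i=3: res = (-1)-4 = -5
i=5: res = (-5)-6 = -11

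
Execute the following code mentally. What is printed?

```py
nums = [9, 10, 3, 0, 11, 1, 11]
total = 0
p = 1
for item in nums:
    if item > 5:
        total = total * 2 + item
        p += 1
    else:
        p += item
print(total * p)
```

item=9: >5, total = 0*2+9 = 9; p=2
item=10: >5, total = 9*2+10 = 28; p=3
item=3: not >5; p=6
item=0: not >5; p=6
item=11: >5, total = 28*2+11 = 67; p=7
item=1: not >5; p=8
item=11: >5, total = 67*2+11 = 145; p=9
total*p = 145*9 = 1305

1305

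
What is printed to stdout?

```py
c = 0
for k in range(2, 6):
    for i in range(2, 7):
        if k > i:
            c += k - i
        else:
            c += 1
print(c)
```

24

k=2,i=2: not 2>2, c = 0+1 = 1
k=2,i=3: not 2>3, c = 1+1 = 2
k=2,i=4: not 2>4, c = 2+1 = 3
k=2,i=5: not 2>5, c = 3+1 = 4
k=2,i=6: not 2>6, c = 4+1 = 5
k=3,i=2: 3>2, c = 5+1 = 6
k=3,i=3: not 3>3, c = 6+1 = 7
k=3,i=4: not 3>4, c = 7+1 = 8
k=3,i=5: not 3>5, c = 8+1 = 9
k=3,i=6: not 3>6, c = 9+1 = 10
k=4,i=2: 4>2, c = 10+2 = 12
k=4,i=3: 4>3, c = 12+1 = 13
k=4,i=4: not 4>4, c = 13+1 = 14
k=4,i=5: not 4>5, c = 14+1 = 15
k=4,i=6: not 4>6, c = 15+1 = 16
k=5,i=2: 5>2, c = 16+3 = 19
k=5,i=3: 5>3, c = 19+2 = 21
k=5,i=4: 5>4, c = 21+1 = 22
k=5,i=5: not 5>5, c = 22+1 = 23
k=5,i=6: not 5>6, c = 23+1 = 24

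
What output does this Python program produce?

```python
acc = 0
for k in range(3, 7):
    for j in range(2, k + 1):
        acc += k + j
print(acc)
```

k=3,j=2: acc = 0+5 = 5
k=3,j=3: acc = 5+6 = 11
k=4,j=2: acc = 11+6 = 17
k=4,j=3: acc = 17+7 = 24
k=4,j=4: acc = 24+8 = 32
k=5,j=2: acc = 32+7 = 39
k=5,j=3: acc = 39+8 = 47
k=5,j=4: acc = 47+9 = 56
k=5,j=5: acc = 56+10 = 66
k=6,j=2: acc = 66+8 = 74
k=6,j=3: acc = 74+9 = 83
k=6,j=4: acc = 83+10 = 93
k=6,j=5: acc = 93+11 = 104
k=6,j=6: acc = 104+12 = 116

116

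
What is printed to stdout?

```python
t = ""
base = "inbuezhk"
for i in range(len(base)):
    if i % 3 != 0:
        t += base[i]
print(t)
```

nbezk

i=0: skip
i=1: add 'n' → 'n'
i=2: add 'b' → 'nb'
i=3: skip
i=4: add 'e' → 'nbe'
i=5: add 'z' → 'nbez'
i=6: skip
i=7: add 'k' → 'nbezk'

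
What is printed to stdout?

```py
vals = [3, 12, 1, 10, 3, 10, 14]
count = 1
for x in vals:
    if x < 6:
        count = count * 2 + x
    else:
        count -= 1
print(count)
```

17

x=3: <6, count = 1*2+3 = 5
x=12: not <6, count = 5-1 = 4
x=1: <6, count = 4*2+1 = 9
x=10: not <6, count = 9-1 = 8
x=3: <6, count = 8*2+3 = 19
x=10: not <6, count = 19-1 = 18
x=14: not <6, count = 18-1 = 17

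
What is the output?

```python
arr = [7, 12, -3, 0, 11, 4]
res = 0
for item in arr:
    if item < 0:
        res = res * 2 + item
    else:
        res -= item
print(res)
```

item=7: not <0, res = 0-7 = -7
item=12: not <0, res = (-7)-12 = -19
item=-3: <0, res = (-19)*2+(-3) = -41
item=0: not <0, res = (-41)-0 = -41
item=11: not <0, res = (-41)-11 = -52
item=4: not <0, res = (-52)-4 = -56

-56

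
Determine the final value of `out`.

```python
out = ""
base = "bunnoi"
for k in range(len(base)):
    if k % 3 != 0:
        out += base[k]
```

k=0: skip
k=1: add 'u' → 'u'
k=2: add 'n' → 'un'
k=3: skip
k=4: add 'o' → 'uno'
k=5: add 'i' → 'unoi'

'unoi'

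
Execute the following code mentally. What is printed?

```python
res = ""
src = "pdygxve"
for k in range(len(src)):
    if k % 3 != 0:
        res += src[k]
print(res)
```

dyxv

k=0: skip
k=1: add 'd' → 'd'
k=2: add 'y' → 'dy'
k=3: skip
k=4: add 'x' → 'dyx'
k=5: add 'v' → 'dyxv'
k=6: skip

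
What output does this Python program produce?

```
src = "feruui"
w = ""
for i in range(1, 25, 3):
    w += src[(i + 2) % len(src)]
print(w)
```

ufufufuf

i=1: add src[3]='u' → 'u'
i=4: add src[0]='f' → 'uf'
i=7: add src[3]='u' → 'ufu'
i=10: add src[0]='f' → 'ufuf'
i=13: add src[3]='u' → 'ufufu'
i=16: add src[0]='f' → 'ufufuf'
i=19: add src[3]='u' → 'ufufufu'
i=22: add src[0]='f' → 'ufufufuf'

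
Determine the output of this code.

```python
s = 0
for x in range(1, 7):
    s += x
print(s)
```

21

x=1: s = 0+1 = 1
x=2: s = 1+2 = 3
x=3: s = 3+3 = 6
x=4: s = 6+4 = 10
x=5: s = 10+5 = 15
x=6: s = 15+6 = 21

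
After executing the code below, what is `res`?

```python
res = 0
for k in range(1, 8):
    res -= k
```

-28

k=1: res = 0-1 = -1
k=2: res = (-1)-2 = -3
k=3: res = (-3)-3 = -6
k=4: res = (-6)-4 = -10
k=5: res = (-10)-5 = -15
k=6: res = (-15)-6 = -21
k=7: res = (-21)-7 = -28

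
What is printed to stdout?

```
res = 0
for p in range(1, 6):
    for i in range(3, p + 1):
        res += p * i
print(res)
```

p=3,i=3: res = 0+9 = 9
p=4,i=3: res = 9+12 = 21
p=4,i=4: res = 21+16 = 37
p=5,i=3: res = 37+15 = 52
p=5,i=4: res = 52+20 = 72
p=5,i=5: res = 72+25 = 97

97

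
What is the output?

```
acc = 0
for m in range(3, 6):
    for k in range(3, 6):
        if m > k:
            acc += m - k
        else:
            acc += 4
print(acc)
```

28

m=3,k=3: not 3>3, acc = 0+4 = 4
m=3,k=4: not 3>4, acc = 4+4 = 8
m=3,k=5: not 3>5, acc = 8+4 = 12
m=4,k=3: 4>3, acc = 12+1 = 13
m=4,k=4: not 4>4, acc = 13+4 = 17
m=4,k=5: not 4>5, acc = 17+4 = 21
m=5,k=3: 5>3, acc = 21+2 = 23
m=5,k=4: 5>4, acc = 23+1 = 24
m=5,k=5: not 5>5, acc = 24+4 = 28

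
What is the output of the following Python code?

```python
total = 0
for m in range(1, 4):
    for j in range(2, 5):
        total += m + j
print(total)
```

45

m=1,j=2: total = 0+3 = 3
m=1,j=3: total = 3+4 = 7
m=1,j=4: total = 7+5 = 12
m=2,j=2: total = 12+4 = 16
m=2,j=3: total = 16+5 = 21
m=2,j=4: total = 21+6 = 27
m=3,j=2: total = 27+5 = 32
m=3,j=3: total = 32+6 = 38
m=3,j=4: total = 38+7 = 45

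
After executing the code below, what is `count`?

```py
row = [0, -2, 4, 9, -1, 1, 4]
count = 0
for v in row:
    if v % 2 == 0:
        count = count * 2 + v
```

v=0: even, count = 0*2+0 = 0
v=-2: even, count = 0*2+(-2) = -2
v=4: even, count = (-2)*2+4 = 0
v=9: not even
v=-1: not even
v=1: not even
v=4: even, count = 0*2+4 = 4

4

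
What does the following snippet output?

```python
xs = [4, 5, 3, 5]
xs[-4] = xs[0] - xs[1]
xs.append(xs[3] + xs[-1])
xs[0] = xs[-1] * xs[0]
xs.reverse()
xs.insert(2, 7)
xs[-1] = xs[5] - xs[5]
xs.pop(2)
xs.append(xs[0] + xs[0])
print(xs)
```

xs[-4] = xs[0]-xs[1] = 4-5 = -1 → [-1, 5, 3, 5]
append xs[3]+xs[-1] = 5+5 = 10 → [-1, 5, 3, 5, 10]
xs[0] = xs[-1]*xs[0] = 10*(-1) = -10 → [-10, 5, 3, 5, 10]
reverse → [10, 5, 3, 5, -10]
insert 7 at 2 → [10, 5, 7, 3, 5, -10]
xs[-1] = xs[5]-xs[5] = (-10)-(-10) = 0 → [10, 5, 7, 3, 5, 0]
pop(2) removes 7 → [10, 5, 3, 5, 0]
append xs[0]+xs[0] = 10+10 = 20 → [10, 5, 3, 5, 0, 20]

[10, 5, 3, 5, 0, 20]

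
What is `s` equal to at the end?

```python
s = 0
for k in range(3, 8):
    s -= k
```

k=3: s = 0-3 = -3
k=4: s = (-3)-4 = -7
k=5: s = (-7)-5 = -12
k=6: s = (-12)-6 = -18
k=7: s = (-18)-7 = -25

-25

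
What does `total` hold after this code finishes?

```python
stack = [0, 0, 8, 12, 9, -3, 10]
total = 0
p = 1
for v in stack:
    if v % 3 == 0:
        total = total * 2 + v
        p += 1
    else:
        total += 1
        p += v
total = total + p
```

v=0: %3==0, total = 0*2+0 = 0; p=2
v=0: %3==0, total = 0*2+0 = 0; p=3
v=8: not %3==0, total = 0+1 = 1; p=11
v=12: %3==0, total = 1*2+12 = 14; p=12
v=9: %3==0, total = 14*2+9 = 37; p=13
v=-3: %3==0, total = 37*2+(-3) = 71; p=14
v=10: not %3==0, total = 71+1 = 72; p=24
total+p = 72+24 = 96

96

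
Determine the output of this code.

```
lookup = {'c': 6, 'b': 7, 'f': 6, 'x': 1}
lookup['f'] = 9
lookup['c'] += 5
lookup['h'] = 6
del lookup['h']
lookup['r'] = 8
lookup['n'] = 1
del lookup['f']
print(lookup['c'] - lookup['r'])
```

lookup['f'] = 9 → {'c': 6, 'b': 7, 'f': 9, 'x': 1}
lookup['c'] = 6+5 = 11 → {'c': 11, 'b': 7, 'f': 9, 'x': 1}
lookup['h'] = 6 → {'c': 11, 'b': 7, 'f': 9, 'x': 1, 'h': 6}
del 'h' → {'c': 11, 'b': 7, 'f': 9, 'x': 1}
lookup['r'] = 8 → {'c': 11, 'b': 7, 'f': 9, 'x': 1, 'r': 8}
lookup['n'] = 1 → {'c': 11, 'b': 7, 'f': 9, 'x': 1, 'r': 8, 'n': 1}
del 'f' → {'c': 11, 'b': 7, 'x': 1, 'r': 8, 'n': 1}
lookup['c']-lookup['r'] = 11-8 = 3

3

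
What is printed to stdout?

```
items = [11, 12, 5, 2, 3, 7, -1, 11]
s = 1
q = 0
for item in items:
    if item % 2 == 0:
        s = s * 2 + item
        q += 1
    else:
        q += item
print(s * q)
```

item=11: not even; q=11
item=12: even, s = 1*2+12 = 14; q=12
item=5: not even; q=17
item=2: even, s = 14*2+2 = 30; q=18
item=3: not even; q=21
item=7: not even; q=28
item=-1: not even; q=27
item=11: not even; q=38
s*q = 30*38 = 1140

1140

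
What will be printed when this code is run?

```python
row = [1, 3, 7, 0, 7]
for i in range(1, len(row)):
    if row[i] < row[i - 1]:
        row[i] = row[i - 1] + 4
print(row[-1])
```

i=1: 3>=1, unchanged → [1, 3, 7, 0, 7]
i=2: 7>=3, unchanged → [1, 3, 7, 0, 7]
i=3: 0<7, row[3] = 7+4 = 11 → [1, 3, 7, 11, 7]
i=4: 7<11, row[4] = 11+4 = 15 → [1, 3, 7, 11, 15]

15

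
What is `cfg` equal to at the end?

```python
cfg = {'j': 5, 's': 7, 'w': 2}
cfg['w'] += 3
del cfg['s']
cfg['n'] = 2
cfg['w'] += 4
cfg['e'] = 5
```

{'j': 5, 'w': 9, 'n': 2, 'e': 5}

cfg['w'] = 2+3 = 5 → {'j': 5, 's': 7, 'w': 5}
del 's' → {'j': 5, 'w': 5}
cfg['n'] = 2 → {'j': 5, 'w': 5, 'n': 2}
cfg['w'] = 5+4 = 9 → {'j': 5, 'w': 9, 'n': 2}
cfg['e'] = 5 → {'j': 5, 'w': 9, 'n': 2, 'e': 5}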